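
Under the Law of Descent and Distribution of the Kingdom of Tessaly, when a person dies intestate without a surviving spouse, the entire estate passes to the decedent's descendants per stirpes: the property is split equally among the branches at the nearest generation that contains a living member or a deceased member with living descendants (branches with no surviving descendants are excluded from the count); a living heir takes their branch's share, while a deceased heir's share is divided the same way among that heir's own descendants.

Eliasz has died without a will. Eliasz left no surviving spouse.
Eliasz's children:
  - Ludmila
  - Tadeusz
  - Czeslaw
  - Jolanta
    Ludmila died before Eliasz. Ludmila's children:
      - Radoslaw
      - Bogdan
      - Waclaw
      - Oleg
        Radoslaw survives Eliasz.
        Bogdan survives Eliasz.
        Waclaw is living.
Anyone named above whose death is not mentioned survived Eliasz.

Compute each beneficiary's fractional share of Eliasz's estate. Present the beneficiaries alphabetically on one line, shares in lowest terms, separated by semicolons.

There is no surviving spouse, so the entire estate passes to Eliasz's descendants per stirpes.
The estate is divided into 4 equal shares of 1/4 among Ludmila, Tadeusz, Czeslaw, Jolanta.
Ludmila predeceased; the 1/4 allotted to Ludmila's branch passes to Ludmila's issue by representation.
The 1/4 is divided into 4 equal shares of 1/16 among Radoslaw, Bogdan, Waclaw, Oleg.
Radoslaw is living and takes 1/16.
Bogdan is living and takes 1/16.
Waclaw is living and takes 1/16.
Oleg is living and takes 1/16.
Tadeusz is living and takes 1/4.
Czeslaw is living and takes 1/4.
Jolanta is living and takes 1/4.

Bogdan 1/16; Czeslaw 1/4; Jolanta 1/4; Oleg 1/16; Radoslaw 1/16; Tadeusz 1/4; Waclaw 1/16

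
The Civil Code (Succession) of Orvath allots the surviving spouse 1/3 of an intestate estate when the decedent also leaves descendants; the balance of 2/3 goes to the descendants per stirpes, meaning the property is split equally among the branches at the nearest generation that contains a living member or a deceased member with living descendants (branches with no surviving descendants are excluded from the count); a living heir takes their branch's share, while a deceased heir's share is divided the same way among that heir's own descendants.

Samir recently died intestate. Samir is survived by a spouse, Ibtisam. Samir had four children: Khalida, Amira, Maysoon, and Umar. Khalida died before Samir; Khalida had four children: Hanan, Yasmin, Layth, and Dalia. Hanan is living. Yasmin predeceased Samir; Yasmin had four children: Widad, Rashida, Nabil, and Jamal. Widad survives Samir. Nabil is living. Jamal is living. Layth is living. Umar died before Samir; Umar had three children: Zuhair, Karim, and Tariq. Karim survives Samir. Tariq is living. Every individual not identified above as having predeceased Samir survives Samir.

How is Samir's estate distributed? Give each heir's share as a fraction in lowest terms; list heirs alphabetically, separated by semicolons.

Ibtisam, as surviving spouse, takes 1/3.
The remaining 2/3 passes to Samir's descendants per stirpes.
The 2/3 is divided into 4 equal shares of 1/6 among Khalida, Amira, Maysoon, Umar.
Khalida predeceased; the 1/6 allotted to Khalida's branch passes to Khalida's issue by representation.
The 1/6 is divided into 4 equal shares of 1/24 among Hanan, Yasmin, Layth, Dalia.
Hanan is living and takes 1/24.
Yasmin predeceased; the 1/24 allotted to Yasmin's branch passes to Yasmin's issue by representation.
The 1/24 is divided into 4 equal shares of 1/96 among Widad, Rashida, Nabil, Jamal.
Widad is living and takes 1/96.
Rashida is living and takes 1/96.
Nabil is living and takes 1/96.
Jamal is living and takes 1/96.
Layth is living and takes 1/24.
Dalia is living and takes 1/24.
Amira is living and takes 1/6.
Maysoon is living and takes 1/6.
Umar predeceased; the 1/6 allotted to Umar's branch passes to Umar's issue by representation.
The 1/6 is divided into 3 equal shares of 1/18 among Zuhair, Karim, Tariq.
Zuhair is living and takes 1/18.
Karim is living and takes 1/18.
Tariq is living and takes 1/18.

Amira 1/6; Dalia 1/24; Hanan 1/24; Ibtisam 1/3; Jamal 1/96; Karim 1/18; Layth 1/24; Maysoon 1/6; Nabil 1/96; Rashida 1/96; Tariq 1/18; Widad 1/96; Zuhair 1/18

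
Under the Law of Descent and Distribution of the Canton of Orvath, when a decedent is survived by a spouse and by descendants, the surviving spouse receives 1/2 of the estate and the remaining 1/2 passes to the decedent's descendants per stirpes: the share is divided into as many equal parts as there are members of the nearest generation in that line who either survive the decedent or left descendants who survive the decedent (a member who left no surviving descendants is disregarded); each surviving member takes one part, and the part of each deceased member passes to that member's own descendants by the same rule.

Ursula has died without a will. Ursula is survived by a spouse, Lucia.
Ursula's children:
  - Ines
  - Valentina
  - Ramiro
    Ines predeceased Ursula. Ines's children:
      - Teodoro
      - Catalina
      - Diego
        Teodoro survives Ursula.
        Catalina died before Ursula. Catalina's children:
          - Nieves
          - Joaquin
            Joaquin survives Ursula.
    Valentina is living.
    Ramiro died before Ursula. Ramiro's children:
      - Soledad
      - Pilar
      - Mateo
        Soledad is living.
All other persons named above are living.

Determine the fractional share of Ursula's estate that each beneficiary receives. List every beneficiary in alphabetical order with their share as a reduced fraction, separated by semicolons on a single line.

Lucia, as surviving spouse, takes 1/2.
The remaining 1/2 passes to Ursula's descendants per stirpes.
The 1/2 is divided into 3 equal shares of 1/6 among Ines, Valentina, Ramiro.
Ines predeceased; the 1/6 allotted to Ines's branch passes to Ines's issue by representation.
The 1/6 is divided into 3 equal shares of 1/18 among Teodoro, Catalina, Diego.
Teodoro is living and takes 1/18.
Catalina predeceased; the 1/18 allotted to Catalina's branch passes to Catalina's issue by representation.
The 1/18 is divided into 2 equal shares of 1/36 among Nieves, Joaquin.
Nieves is living and takes 1/36.
Joaquin is living and takes 1/36.
Diego is living and takes 1/18.
Valentina is living and takes 1/6.
Ramiro predeceased; the 1/6 allotted to Ramiro's branch passes to Ramiro's issue by representation.
The 1/6 is divided into 3 equal shares of 1/18 among Soledad, Pilar, Mateo.
Soledad is living and takes 1/18.
Pilar is living and takes 1/18.
Mateo is living and takes 1/18.

Diego 1/18; Joaquin 1/36; Lucia 1/2; Mateo 1/18; Nieves 1/36; Pilar 1/18; Soledad 1/18; Teodoro 1/18; Valentina 1/6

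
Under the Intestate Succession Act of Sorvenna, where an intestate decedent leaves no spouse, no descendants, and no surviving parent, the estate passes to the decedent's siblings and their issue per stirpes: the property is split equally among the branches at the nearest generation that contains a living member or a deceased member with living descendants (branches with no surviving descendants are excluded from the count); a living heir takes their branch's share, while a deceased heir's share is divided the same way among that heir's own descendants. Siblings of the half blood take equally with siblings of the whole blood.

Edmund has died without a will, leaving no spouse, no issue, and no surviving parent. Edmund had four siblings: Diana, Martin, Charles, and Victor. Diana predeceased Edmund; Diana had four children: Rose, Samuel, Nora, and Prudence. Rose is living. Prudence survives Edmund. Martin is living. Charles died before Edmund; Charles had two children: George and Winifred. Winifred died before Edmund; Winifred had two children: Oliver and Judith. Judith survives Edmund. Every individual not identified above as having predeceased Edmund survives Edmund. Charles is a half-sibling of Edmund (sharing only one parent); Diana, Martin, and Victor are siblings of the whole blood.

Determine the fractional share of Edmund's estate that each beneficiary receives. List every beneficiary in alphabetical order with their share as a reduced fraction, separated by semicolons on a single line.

George 1/8; Judith 1/16; Martin 1/4; Nora 1/16; Oliver 1/16; Prudence 1/16; Rose 1/16; Samuel 1/16; Victor 1/4

No spouse, descendants, or parent survives, so the estate passes to Edmund's siblings per stirpes.
Half-blood and whole-blood siblings take equally under the stated rule.
The estate is divided into 4 equal shares of 1/4 among Diana, Martin, Charles, Victor.
Diana predeceased; the 1/4 allotted to Diana's branch passes to Diana's issue by representation.
The 1/4 is divided into 4 equal shares of 1/16 among Rose, Samuel, Nora, Prudence.
Rose is living and takes 1/16.
Samuel is living and takes 1/16.
Nora is living and takes 1/16.
Prudence is living and takes 1/16.
Martin is living and takes 1/4.
Charles predeceased; the 1/4 allotted to Charles's branch passes to Charles's issue by representation.
The 1/4 is divided into 2 equal shares of 1/8 among George, Winifred.
George is living and takes 1/8.
Winifred predeceased; the 1/8 allotted to Winifred's branch passes to Winifred's issue by representation.
The 1/8 is divided into 2 equal shares of 1/16 among Oliver, Judith.
Oliver is living and takes 1/16.
Judith is living and takes 1/16.
Victor is living and takes 1/4.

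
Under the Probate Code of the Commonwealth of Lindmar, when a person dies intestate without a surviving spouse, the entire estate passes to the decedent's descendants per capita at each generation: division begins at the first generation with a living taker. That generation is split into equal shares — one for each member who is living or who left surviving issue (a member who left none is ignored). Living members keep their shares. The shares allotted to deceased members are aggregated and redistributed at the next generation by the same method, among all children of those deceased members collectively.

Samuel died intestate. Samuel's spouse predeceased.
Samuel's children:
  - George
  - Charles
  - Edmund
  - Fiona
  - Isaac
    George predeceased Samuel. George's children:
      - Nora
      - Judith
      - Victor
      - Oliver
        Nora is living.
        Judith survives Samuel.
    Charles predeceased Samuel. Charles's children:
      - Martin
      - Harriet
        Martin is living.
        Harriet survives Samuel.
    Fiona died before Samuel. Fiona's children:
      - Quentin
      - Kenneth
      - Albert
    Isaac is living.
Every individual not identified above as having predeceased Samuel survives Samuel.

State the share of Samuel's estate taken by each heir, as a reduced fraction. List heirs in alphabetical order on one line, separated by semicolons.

Albert 1/15; Edmund 1/5; Harriet 1/15; Isaac 1/5; Judith 1/15; Kenneth 1/15; Martin 1/15; Nora 1/15; Oliver 1/15; Quentin 1/15; Victor 1/15

There is no surviving spouse, so the entire estate passes to Samuel's descendants per capita at each generation.
At generation 1 (George, Charles, Edmund, Fiona, Isaac) there are 5 shares of (1)/5 = 1/5 each.
Living: Edmund and Isaac — each takes 1/5.
Deceased: George, Charles, and Fiona. Their combined 3/5 is pooled and carried to generation 2.
At generation 2 (Nora, Judith, Victor, Oliver, Martin, Harriet, Quentin, Kenneth, Albert) there are 9 shares of (3/5)/9 = 1/15 each.
Living: Nora, Judith, Victor, Oliver, Martin, Harriet, Quentin, Kenneth, and Albert — each takes 1/15.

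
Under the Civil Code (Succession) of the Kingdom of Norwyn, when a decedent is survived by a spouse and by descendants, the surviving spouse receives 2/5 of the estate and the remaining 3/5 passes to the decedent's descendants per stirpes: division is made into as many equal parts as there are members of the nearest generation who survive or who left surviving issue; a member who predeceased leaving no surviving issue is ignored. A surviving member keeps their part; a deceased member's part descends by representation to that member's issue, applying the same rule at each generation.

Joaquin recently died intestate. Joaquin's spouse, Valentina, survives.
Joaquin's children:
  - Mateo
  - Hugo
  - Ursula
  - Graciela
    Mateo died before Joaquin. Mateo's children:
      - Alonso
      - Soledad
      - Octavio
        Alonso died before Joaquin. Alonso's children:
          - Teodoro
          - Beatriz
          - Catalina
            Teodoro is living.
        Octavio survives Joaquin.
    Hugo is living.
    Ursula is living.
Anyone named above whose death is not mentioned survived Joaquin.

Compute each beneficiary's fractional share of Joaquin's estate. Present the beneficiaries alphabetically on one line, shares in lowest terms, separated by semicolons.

Beatriz 1/60; Catalina 1/60; Graciela 3/20; Hugo 3/20; Octavio 1/20; Soledad 1/20; Teodoro 1/60; Ursula 3/20; Valentina 2/5

Valentina, as surviving spouse, takes 2/5.
The remaining 3/5 passes to Joaquin's descendants per stirpes.
The 3/5 is divided into 4 equal shares of 3/20 among Mateo, Hugo, Ursula, Graciela.
Mateo predeceased; the 3/20 allotted to Mateo's branch passes to Mateo's issue by representation.
The 3/20 is divided into 3 equal shares of 1/20 among Alonso, Soledad, Octavio.
Alonso predeceased; the 1/20 allotted to Alonso's branch passes to Alonso's issue by representation.
The 1/20 is divided into 3 equal shares of 1/60 among Teodoro, Beatriz, Catalina.
Teodoro is living and takes 1/60.
Beatriz is living and takes 1/60.
Catalina is living and takes 1/60.
Soledad is living and takes 1/20.
Octavio is living and takes 1/20.
Hugo is living and takes 3/20.
Ursula is living and takes 3/20.
Graciela is living and takes 3/20.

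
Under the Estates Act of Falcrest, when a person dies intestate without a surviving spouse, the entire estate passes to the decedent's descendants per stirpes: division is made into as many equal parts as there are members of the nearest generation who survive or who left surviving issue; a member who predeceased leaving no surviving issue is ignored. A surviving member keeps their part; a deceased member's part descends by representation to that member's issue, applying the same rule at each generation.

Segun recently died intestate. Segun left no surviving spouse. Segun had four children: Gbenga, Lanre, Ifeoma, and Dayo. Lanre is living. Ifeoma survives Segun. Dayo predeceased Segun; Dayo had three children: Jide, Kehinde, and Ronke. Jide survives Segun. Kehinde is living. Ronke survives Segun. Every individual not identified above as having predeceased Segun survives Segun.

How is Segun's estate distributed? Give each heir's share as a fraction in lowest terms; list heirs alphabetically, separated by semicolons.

Gbenga 1/4; Ifeoma 1/4; Jide 1/12; Kehinde 1/12; Lanre 1/4; Ronke 1/12

There is no surviving spouse, so the entire estate passes to Segun's descendants per stirpes.
The estate is divided into 4 equal shares of 1/4 among Gbenga, Lanre, Ifeoma, Dayo.
Gbenga is living and takes 1/4.
Lanre is living and takes 1/4.
Ifeoma is living and takes 1/4.
Dayo predeceased; the 1/4 allotted to Dayo's branch passes to Dayo's issue by representation.
The 1/4 is divided into 3 equal shares of 1/12 among Jide, Kehinde, Ronke.
Jide is living and takes 1/12.
Kehinde is living and takes 1/12.
Ronke is living and takes 1/12.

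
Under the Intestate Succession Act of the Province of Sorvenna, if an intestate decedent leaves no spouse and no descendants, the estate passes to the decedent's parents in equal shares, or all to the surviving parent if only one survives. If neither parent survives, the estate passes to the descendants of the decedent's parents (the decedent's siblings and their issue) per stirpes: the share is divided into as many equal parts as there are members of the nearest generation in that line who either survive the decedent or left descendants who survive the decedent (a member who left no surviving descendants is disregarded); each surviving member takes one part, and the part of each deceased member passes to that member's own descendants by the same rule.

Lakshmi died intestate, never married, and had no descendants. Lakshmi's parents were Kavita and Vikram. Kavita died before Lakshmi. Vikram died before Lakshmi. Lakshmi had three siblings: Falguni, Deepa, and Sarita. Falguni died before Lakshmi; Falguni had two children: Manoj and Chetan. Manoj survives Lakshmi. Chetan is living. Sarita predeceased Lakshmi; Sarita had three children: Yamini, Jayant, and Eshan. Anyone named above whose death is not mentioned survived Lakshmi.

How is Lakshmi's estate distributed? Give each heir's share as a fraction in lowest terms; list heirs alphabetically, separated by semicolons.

Chetan 1/6; Deepa 1/3; Eshan 1/9; Jayant 1/9; Manoj 1/6; Yamini 1/9

Neither parent survives and there are no descendants, so the estate passes to Lakshmi's siblings and their issue per stirpes.
The estate is divided into 3 equal shares of 1/3 among Falguni, Deepa, Sarita.
Falguni predeceased; the 1/3 allotted to Falguni's branch passes to Falguni's issue by representation.
The 1/3 is divided into 2 equal shares of 1/6 among Manoj, Chetan.
Manoj is living and takes 1/6.
Chetan is living and takes 1/6.
Deepa is living and takes 1/3.
Sarita predeceased; the 1/3 allotted to Sarita's branch passes to Sarita's issue by representation.
The 1/3 is divided into 3 equal shares of 1/9 among Yamini, Jayant, Eshan.
Yamini is living and takes 1/9.
Jayant is living and takes 1/9.
Eshan is living and takes 1/9.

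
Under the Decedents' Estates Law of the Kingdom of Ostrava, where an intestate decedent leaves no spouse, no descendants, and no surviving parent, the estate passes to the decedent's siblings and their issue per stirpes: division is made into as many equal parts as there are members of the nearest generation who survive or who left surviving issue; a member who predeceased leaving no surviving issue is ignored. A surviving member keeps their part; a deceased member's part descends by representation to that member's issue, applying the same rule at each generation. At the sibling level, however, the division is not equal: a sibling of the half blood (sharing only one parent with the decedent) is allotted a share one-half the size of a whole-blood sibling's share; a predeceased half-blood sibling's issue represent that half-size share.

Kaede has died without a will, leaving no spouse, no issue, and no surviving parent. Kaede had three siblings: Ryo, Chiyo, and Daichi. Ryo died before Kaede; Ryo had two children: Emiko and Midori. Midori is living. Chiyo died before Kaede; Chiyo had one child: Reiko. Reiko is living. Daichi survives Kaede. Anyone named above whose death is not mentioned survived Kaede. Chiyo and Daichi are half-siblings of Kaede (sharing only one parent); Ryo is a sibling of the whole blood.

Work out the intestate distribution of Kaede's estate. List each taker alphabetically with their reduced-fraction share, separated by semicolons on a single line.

Daichi 1/4; Emiko 1/4; Midori 1/4; Reiko 1/4

No spouse, descendants, or parent survives, so the estate passes to Kaede's siblings per stirpes.
Half-blood siblings count for one-half the weight of whole-blood siblings at the initial division.
Dividing 1 in proportion to weights (total weight 2): Ryo (weight 1) → 1/2; Chiyo (weight 1/2) → 1/4; Daichi (weight 1/2) → 1/4.
Ryo predeceased; the 1/2 allotted to Ryo's branch passes to Ryo's issue by representation.
The 1/2 is divided into 2 equal shares of 1/4 among Emiko, Midori.
Emiko is living and takes 1/4.
Midori is living and takes 1/4.
Chiyo predeceased; the 1/4 allotted to Chiyo's branch passes to Chiyo's issue by representation.
Reiko is the sole taker at this level and receives the full 1/4.
Daichi is living and takes 1/4.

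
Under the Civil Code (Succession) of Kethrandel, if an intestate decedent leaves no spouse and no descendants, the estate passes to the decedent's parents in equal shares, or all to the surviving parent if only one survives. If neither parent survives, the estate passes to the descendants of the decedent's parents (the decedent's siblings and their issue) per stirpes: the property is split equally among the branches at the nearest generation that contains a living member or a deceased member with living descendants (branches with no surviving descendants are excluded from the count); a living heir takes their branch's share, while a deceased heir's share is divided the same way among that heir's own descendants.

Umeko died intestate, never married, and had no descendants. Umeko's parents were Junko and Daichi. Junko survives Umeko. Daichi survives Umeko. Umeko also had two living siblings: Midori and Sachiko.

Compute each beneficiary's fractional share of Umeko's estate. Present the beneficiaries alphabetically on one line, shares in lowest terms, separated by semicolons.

Daichi 1/2; Junko 1/2

Both parents survive, so Junko and Daichi each take 1/2. The siblings take nothing because a surviving parent has priority.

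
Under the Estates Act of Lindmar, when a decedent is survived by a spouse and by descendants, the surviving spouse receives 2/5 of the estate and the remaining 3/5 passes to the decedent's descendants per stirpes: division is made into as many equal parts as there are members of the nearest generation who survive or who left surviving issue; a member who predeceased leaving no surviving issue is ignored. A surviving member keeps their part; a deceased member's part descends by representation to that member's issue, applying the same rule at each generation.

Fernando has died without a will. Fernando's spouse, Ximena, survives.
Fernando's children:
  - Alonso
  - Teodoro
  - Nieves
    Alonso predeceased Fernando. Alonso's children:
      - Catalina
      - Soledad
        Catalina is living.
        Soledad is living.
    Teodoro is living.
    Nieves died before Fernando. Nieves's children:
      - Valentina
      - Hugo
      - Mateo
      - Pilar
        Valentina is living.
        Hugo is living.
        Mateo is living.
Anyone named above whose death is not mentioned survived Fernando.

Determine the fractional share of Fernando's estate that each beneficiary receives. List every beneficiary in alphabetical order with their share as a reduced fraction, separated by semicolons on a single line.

Catalina 1/10; Hugo 1/20; Mateo 1/20; Pilar 1/20; Soledad 1/10; Teodoro 1/5; Valentina 1/20; Ximena 2/5

Ximena, as surviving spouse, takes 2/5.
The remaining 3/5 passes to Fernando's descendants per stirpes.
The 3/5 is divided into 3 equal shares of 1/5 among Alonso, Teodoro, Nieves.
Alonso predeceased; the 1/5 allotted to Alonso's branch passes to Alonso's issue by representation.
The 1/5 is divided into 2 equal shares of 1/10 among Catalina, Soledad.
Catalina is living and takes 1/10.
Soledad is living and takes 1/10.
Teodoro is living and takes 1/5.
Nieves predeceased; the 1/5 allotted to Nieves's branch passes to Nieves's issue by representation.
The 1/5 is divided into 4 equal shares of 1/20 among Valentina, Hugo, Mateo, Pilar.
Valentina is living and takes 1/20.
Hugo is living and takes 1/20.
Mateo is living and takes 1/20.
Pilar is living and takes 1/20.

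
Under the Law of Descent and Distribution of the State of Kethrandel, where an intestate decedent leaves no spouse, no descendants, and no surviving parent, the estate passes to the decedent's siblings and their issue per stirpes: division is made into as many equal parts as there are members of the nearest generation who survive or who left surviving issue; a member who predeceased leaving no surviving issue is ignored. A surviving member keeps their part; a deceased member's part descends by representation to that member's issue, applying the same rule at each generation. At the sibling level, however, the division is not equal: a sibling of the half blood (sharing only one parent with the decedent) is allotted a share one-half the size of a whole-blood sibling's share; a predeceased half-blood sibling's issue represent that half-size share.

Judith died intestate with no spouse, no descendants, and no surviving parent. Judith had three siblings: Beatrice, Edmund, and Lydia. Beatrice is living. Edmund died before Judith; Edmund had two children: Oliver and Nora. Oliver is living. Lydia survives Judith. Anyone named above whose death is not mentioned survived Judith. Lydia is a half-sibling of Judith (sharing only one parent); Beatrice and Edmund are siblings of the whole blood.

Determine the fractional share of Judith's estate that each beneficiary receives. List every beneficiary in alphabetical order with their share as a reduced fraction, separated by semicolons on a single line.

Beatrice 2/5; Lydia 1/5; Nora 1/5; Oliver 1/5

No spouse, descendants, or parent survives, so the estate passes to Judith's siblings per stirpes.
Half-blood siblings count for one-half the weight of whole-blood siblings at the initial division.
Dividing 1 in proportion to weights (total weight 5/2): Beatrice (weight 1) → 2/5; Edmund (weight 1) → 2/5; Lydia (weight 1/2) → 1/5.
Beatrice is living and takes 2/5.
Edmund predeceased; the 2/5 allotted to Edmund's branch passes to Edmund's issue by representation.
The 2/5 is divided into 2 equal shares of 1/5 among Oliver, Nora.
Oliver is living and takes 1/5.
Nora is living and takes 1/5.
Lydia is living and takes 1/5.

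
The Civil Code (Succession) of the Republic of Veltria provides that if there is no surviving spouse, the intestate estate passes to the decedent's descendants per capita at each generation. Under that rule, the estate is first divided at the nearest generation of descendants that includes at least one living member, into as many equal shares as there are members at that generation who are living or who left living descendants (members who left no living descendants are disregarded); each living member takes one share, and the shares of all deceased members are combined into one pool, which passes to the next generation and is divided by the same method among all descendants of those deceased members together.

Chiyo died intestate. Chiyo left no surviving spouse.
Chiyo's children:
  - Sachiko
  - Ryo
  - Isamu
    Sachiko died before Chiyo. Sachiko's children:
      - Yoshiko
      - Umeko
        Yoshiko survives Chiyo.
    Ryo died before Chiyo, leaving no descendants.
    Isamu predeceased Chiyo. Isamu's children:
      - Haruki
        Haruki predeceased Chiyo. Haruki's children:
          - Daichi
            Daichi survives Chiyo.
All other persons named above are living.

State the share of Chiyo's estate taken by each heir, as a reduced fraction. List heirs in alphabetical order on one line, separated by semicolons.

Daichi 1/3; Umeko 1/3; Yoshiko 1/3

There is no surviving spouse, so the entire estate passes to Chiyo's descendants per capita at each generation.
No one at generation 1 (Sachiko, Isamu) is living; moving to the next generation.
At generation 2 (Yoshiko, Umeko, Haruki) there are 3 shares of (1)/3 = 1/3 each.
Living: Yoshiko and Umeko — each takes 1/3.
Deceased: Haruki. That 1/3 share is carried to generation 3.
At generation 3 (Daichi) there are 1 shares of (1/3)/1 = 1/3 each.
Living: Daichi — each takes 1/3.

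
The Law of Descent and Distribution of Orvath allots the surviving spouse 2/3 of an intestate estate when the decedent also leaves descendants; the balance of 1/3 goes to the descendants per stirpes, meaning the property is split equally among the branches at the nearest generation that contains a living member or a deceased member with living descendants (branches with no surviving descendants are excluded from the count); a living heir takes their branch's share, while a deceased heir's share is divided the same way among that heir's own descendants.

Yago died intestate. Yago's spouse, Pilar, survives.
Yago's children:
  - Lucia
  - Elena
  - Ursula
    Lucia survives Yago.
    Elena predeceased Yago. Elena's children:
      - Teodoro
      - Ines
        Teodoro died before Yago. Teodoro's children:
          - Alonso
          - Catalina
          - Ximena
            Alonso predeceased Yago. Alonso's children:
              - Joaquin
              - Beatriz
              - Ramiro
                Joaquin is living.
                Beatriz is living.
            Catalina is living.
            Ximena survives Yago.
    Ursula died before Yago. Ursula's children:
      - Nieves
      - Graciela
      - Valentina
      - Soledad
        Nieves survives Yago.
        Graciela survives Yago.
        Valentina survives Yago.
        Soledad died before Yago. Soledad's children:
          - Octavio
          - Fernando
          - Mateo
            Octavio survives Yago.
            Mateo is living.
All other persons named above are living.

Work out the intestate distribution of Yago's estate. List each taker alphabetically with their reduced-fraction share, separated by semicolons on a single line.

Pilar, as surviving spouse, takes 2/3.
The remaining 1/3 passes to Yago's descendants per stirpes.
The 1/3 is divided into 3 equal shares of 1/9 among Lucia, Elena, Ursula.
Lucia is living and takes 1/9.
Elena predeceased; the 1/9 allotted to Elena's branch passes to Elena's issue by representation.
The 1/9 is divided into 2 equal shares of 1/18 among Teodoro, Ines.
Teodoro predeceased; the 1/18 allotted to Teodoro's branch passes to Teodoro's issue by representation.
The 1/18 is divided into 3 equal shares of 1/54 among Alonso, Catalina, Ximena.
Alonso predeceased; the 1/54 allotted to Alonso's branch passes to Alonso's issue by representation.
The 1/54 is divided into 3 equal shares of 1/162 among Joaquin, Beatriz, Ramiro.
Joaquin is living and takes 1/162.
Beatriz is living and takes 1/162.
Ramiro is living and takes 1/162.
Catalina is living and takes 1/54.
Ximena is living and takes 1/54.
Ines is living and takes 1/18.
Ursula predeceased; the 1/9 allotted to Ursula's branch passes to Ursula's issue by representation.
The 1/9 is divided into 4 equal shares of 1/36 among Nieves, Graciela, Valentina, Soledad.
Nieves is living and takes 1/36.
Graciela is living and takes 1/36.
Valentina is living and takes 1/36.
Soledad predeceased; the 1/36 allotted to Soledad's branch passes to Soledad's issue by representation.
The 1/36 is divided into 3 equal shares of 1/108 among Octavio, Fernando, Mateo.
Octavio is living and takes 1/108.
Fernando is living and takes 1/108.
Mateo is living and takes 1/108.

Beatriz 1/162; Catalina 1/54; Fernando 1/108; Graciela 1/36; Ines 1/18; Joaquin 1/162; Lucia 1/9; Mateo 1/108; Nieves 1/36; Octavio 1/108; Pilar 2/3; Ramiro 1/162; Valentina 1/36; Ximena 1/54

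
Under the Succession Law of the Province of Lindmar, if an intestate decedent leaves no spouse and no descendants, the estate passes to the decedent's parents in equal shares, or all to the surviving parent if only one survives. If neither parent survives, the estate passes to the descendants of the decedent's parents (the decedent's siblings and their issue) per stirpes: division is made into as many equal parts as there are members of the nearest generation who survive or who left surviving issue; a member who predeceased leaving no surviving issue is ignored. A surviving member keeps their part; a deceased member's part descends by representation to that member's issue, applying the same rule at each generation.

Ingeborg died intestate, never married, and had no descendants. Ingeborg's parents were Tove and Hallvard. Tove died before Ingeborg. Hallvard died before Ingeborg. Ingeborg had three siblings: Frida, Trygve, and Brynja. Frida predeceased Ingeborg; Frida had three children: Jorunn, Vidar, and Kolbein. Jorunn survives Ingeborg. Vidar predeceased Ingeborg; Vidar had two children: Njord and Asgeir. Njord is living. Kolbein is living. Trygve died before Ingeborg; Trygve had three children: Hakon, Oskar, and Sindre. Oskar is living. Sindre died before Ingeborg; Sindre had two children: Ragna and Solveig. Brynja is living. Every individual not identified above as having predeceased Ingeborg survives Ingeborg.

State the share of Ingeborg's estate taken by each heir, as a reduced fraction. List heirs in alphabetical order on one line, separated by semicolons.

Neither parent survives and there are no descendants, so the estate passes to Ingeborg's siblings and their issue per stirpes.
The estate is divided into 3 equal shares of 1/3 among Frida, Trygve, Brynja.
Frida predeceased; the 1/3 allotted to Frida's branch passes to Frida's issue by representation.
The 1/3 is divided into 3 equal shares of 1/9 among Jorunn, Vidar, Kolbein.
Jorunn is living and takes 1/9.
Vidar predeceased; the 1/9 allotted to Vidar's branch passes to Vidar's issue by representation.
The 1/9 is divided into 2 equal shares of 1/18 among Njord, Asgeir.
Njord is living and takes 1/18.
Asgeir is living and takes 1/18.
Kolbein is living and takes 1/9.
Trygve predeceased; the 1/3 allotted to Trygve's branch passes to Trygve's issue by representation.
The 1/3 is divided into 3 equal shares of 1/9 among Hakon, Oskar, Sindre.
Hakon is living and takes 1/9.
Oskar is living and takes 1/9.
Sindre predeceased; the 1/9 allotted to Sindre's branch passes to Sindre's issue by representation.
The 1/9 is divided into 2 equal shares of 1/18 among Ragna, Solveig.
Ragna is living and takes 1/18.
Solveig is living and takes 1/18.
Brynja is living and takes 1/3.

Asgeir 1/18; Brynja 1/3; Hakon 1/9; Jorunn 1/9; Kolbein 1/9; Njord 1/18; Oskar 1/9; Ragna 1/18; Solveig 1/18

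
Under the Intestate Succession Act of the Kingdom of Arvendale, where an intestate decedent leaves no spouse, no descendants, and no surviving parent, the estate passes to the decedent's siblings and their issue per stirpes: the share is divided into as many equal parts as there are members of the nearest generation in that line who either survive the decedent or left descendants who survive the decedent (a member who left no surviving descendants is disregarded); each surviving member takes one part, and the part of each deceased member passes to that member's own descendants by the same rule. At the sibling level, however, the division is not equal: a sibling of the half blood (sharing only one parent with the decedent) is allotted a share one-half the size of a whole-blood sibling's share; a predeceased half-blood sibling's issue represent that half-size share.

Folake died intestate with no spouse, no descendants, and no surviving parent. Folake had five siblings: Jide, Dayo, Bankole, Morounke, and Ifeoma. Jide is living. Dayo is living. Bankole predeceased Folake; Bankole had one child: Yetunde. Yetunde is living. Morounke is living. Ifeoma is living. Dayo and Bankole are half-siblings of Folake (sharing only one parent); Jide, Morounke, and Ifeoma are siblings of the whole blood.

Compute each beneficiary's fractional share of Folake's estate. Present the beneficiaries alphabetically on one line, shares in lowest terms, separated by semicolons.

Dayo 1/8; Ifeoma 1/4; Jide 1/4; Morounke 1/4; Yetunde 1/8

No spouse, descendants, or parent survives, so the estate passes to Folake's siblings per stirpes.
Half-blood siblings count for one-half the weight of whole-blood siblings at the initial division.
Dividing 1 in proportion to weights (total weight 4): Jide (weight 1) → 1/4; Dayo (weight 1/2) → 1/8; Bankole (weight 1/2) → 1/8; Morounke (weight 1) → 1/4; Ifeoma (weight 1) → 1/4.
Jide is living and takes 1/4.
Dayo is living and takes 1/8.
Bankole predeceased; the 1/8 allotted to Bankole's branch passes to Bankole's issue by representation.
Yetunde is the sole taker at this level and receives the full 1/8.
Morounke is living and takes 1/4.
Ifeoma is living and takes 1/4.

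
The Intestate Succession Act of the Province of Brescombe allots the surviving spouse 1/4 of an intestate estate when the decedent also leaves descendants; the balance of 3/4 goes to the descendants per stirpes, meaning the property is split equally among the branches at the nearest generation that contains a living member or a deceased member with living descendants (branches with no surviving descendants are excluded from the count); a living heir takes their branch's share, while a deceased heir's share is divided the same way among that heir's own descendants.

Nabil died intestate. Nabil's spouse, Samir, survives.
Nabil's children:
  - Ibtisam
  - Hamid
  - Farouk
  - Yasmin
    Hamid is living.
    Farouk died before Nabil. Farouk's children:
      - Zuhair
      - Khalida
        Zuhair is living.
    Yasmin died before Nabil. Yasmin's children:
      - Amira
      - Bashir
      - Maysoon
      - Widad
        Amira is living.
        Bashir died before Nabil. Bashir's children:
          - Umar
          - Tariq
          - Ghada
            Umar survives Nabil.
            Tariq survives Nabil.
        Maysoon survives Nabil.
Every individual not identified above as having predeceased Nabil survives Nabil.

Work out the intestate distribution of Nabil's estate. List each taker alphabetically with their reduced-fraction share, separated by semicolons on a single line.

Amira 3/64; Ghada 1/64; Hamid 3/16; Ibtisam 3/16; Khalida 3/32; Maysoon 3/64; Samir 1/4; Tariq 1/64; Umar 1/64; Widad 3/64; Zuhair 3/32

Samir, as surviving spouse, takes 1/4.
The remaining 3/4 passes to Nabil's descendants per stirpes.
The 3/4 is divided into 4 equal shares of 3/16 among Ibtisam, Hamid, Farouk, Yasmin.
Ibtisam is living and takes 3/16.
Hamid is living and takes 3/16.
Farouk predeceased; the 3/16 allotted to Farouk's branch passes to Farouk's issue by representation.
The 3/16 is divided into 2 equal shares of 3/32 among Zuhair, Khalida.
Zuhair is living and takes 3/32.
Khalida is living and takes 3/32.
Yasmin predeceased; the 3/16 allotted to Yasmin's branch passes to Yasmin's issue by representation.
The 3/16 is divided into 4 equal shares of 3/64 among Amira, Bashir, Maysoon, Widad.
Amira is living and takes 3/64.
Bashir predeceased; the 3/64 allotted to Bashir's branch passes to Bashir's issue by representation.
The 3/64 is divided into 3 equal shares of 1/64 among Umar, Tariq, Ghada.
Umar is living and takes 1/64.
Tariq is living and takes 1/64.
Ghada is living and takes 1/64.
Maysoon is living and takes 3/64.
Widad is living and takes 3/64.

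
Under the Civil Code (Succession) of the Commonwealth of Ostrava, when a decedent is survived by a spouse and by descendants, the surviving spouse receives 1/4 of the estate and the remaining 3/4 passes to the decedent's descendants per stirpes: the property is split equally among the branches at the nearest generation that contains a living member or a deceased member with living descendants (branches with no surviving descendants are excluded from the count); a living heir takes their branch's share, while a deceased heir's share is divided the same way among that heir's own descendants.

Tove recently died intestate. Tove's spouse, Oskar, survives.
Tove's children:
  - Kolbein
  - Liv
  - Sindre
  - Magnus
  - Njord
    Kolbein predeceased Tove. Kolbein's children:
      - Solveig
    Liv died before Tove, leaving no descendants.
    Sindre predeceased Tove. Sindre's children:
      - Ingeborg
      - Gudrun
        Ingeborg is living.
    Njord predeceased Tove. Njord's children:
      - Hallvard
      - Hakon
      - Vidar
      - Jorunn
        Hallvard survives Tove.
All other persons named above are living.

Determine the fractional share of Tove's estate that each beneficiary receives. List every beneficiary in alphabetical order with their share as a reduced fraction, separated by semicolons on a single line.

Oskar, as surviving spouse, takes 1/4.
The remaining 3/4 passes to Tove's descendants per stirpes.
Liv left no surviving issue, so that branch lapses and is disregarded.
The 3/4 is divided into 4 equal shares of 3/16 among Kolbein, Sindre, Magnus, Njord.
Kolbein predeceased; the 3/16 allotted to Kolbein's branch passes to Kolbein's issue by representation.
Solveig is the sole taker at this level and receives the full 3/16.
Sindre predeceased; the 3/16 allotted to Sindre's branch passes to Sindre's issue by representation.
The 3/16 is divided into 2 equal shares of 3/32 among Ingeborg, Gudrun.
Ingeborg is living and takes 3/32.
Gudrun is living and takes 3/32.
Magnus is living and takes 3/16.
Njord predeceased; the 3/16 allotted to Njord's branch passes to Njord's issue by representation.
The 3/16 is divided into 4 equal shares of 3/64 among Hallvard, Hakon, Vidar, Jorunn.
Hallvard is living and takes 3/64.
Hakon is living and takes 3/64.
Vidar is living and takes 3/64.
Jorunn is living and takes 3/64.

Gudrun 3/32; Hakon 3/64; Hallvard 3/64; Ingeborg 3/32; Jorunn 3/64; Magnus 3/16; Oskar 1/4; Solveig 3/16; Vidar 3/64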